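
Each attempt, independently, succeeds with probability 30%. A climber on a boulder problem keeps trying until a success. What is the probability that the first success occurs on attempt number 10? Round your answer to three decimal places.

0.012

Geometric (trials to first success), p = 0.30.
P(Y = 10) = (1−p)^9 · p = 0.040354 · 0.30 = 0.01211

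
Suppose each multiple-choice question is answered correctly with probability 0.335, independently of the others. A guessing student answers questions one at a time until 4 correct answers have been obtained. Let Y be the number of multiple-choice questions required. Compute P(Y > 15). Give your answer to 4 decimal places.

0.2054

Needing more than 15 multiple-choice questions ⇔ fewer than 4 successes in the first 15. With X ~ Binomial(15, 0.335), P(Y > 15) = P(X ≤ 3).
  k=0: C(15,0)·0.335^0·0.665^15 = 0.002200
  k=1: C(15,1)·0.335^1·0.665^14 = 0.016620
  k=2: C(15,2)·0.335^2·0.665^13 = 0.058608
  k=3: C(15,3)·0.335^3·0.665^12 = 0.127940
P(X ≤ 3) = 0.205368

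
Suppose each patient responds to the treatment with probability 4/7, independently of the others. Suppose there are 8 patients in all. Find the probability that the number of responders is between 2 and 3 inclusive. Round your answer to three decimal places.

X ~ Binomial(8, 0.571429); P(2 ≤ X ≤ 3) = Σ C(8,k) p^k (1−p)^(8−k) over k:
  k=2: C(8,2)·0.571429^2·0.428571^6 = 0.05665
  k=3: C(8,3)·0.571429^3·0.428571^5 = 0.15107
Total = 0.20773

0.208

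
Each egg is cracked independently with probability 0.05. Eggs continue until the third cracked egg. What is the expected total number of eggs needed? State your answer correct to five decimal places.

60.00000

Y = total eggs until the third success; negative binomial with r=3, p=0.05.
E[Y] = r / p = 3 / 0.05 = 60.0000000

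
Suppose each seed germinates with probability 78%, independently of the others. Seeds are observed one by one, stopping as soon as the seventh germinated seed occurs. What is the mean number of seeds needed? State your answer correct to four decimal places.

Y = total seeds until the seventh success; negative binomial with r=7, p=0.78.
E[Y] = r / p = 7 / 0.78 = 8.974359

8.9744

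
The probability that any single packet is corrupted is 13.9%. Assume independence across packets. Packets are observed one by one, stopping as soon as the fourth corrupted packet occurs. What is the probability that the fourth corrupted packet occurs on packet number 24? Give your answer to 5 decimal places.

0.03314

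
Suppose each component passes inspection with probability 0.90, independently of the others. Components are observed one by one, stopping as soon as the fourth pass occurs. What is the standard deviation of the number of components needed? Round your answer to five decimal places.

0.70273

Y = total components until the fourth success; negative binomial with r=4, p=0.90.
SD(Y) = √[r(1−p)/p²] = √(0.4938272) = 0.7027284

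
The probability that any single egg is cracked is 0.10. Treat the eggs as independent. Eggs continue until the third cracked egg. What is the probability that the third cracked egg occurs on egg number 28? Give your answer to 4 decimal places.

Y = trial on which the third success occurs; negative binomial, r=3, p=0.10.
P(Y=28) = C(27,2) · p^3 · (1−p)^25
= 351 · 0.001 · 0.07179 = 0.025198

0.0252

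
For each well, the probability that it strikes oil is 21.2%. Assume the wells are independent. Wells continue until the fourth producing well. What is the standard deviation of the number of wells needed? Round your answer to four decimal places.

Y = total wells until the fourth success; negative binomial with r=4, p=0.212.
SD(Y) = √[r(1−p)/p²] = √(70.131719) = 8.374468

8.3745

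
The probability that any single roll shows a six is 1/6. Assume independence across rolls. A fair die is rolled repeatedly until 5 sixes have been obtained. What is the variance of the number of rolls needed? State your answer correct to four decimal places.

150.0000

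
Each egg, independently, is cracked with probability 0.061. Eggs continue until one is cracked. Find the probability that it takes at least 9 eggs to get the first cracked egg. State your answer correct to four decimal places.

Y = number of eggs to the first success; geometric, p = 0.061.
P(Y > 8) = P(first 8 all fail) = (1−p)^8 = 0.604400

0.6044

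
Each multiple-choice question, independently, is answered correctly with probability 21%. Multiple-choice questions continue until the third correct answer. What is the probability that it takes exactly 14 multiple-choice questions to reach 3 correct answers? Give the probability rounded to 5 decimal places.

0.05403

Y = trial on which the third success occurs; negative binomial, r=3, p=0.21.
P(Y=14) = C(13,2) · p^3 · (1−p)^11
= 78 · 0.009261 · 0.074799 = 0.0540319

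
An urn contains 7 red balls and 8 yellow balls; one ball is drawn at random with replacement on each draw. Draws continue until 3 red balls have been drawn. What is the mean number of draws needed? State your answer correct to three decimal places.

Y = total draws until the third success; negative binomial with r=3, p=0.466667.
E[Y] = r / p = 3 / 0.466667 = 6.42857

6.429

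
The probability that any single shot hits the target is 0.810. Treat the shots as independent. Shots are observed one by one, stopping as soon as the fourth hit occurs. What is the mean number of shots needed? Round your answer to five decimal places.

Y = total shots until the fourth success; negative binomial with r=4, p=0.81.
E[Y] = r / p = 4 / 0.81 = 4.9382716

4.93827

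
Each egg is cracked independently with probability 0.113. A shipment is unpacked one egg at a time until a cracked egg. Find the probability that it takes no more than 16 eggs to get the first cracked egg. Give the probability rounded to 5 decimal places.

Y = number of eggs to the first success; geometric, p = 0.113.
P(Y ≤ 16) = 1 − (1−p)^16 = 1 − 0.1468175 = 0.8531825

0.85318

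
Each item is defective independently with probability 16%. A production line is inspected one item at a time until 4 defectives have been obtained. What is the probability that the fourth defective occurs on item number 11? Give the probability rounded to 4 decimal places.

Y = trial on which the fourth success occurs; negative binomial, r=4, p=0.16.
P(Y=11) = C(10,3) · p^4 · (1−p)^7
= 120 · 0.00065536 · 0.29509 = 0.023207

0.0232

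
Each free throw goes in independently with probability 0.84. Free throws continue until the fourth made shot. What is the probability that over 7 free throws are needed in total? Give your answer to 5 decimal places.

Needing more than 7 free throws ⇔ fewer than 4 successes in the first 7. With X ~ Binomial(7, 0.84), P(Y > 7) = P(X ≤ 3).
  k=0: C(7,0)·0.84^0·0.16^7 = 0.0000027
  k=1: C(7,1)·0.84^1·0.16^6 = 0.0000987
  k=2: C(7,2)·0.84^2·0.16^5 = 0.0015537
  k=3: C(7,3)·0.84^3·0.16^4 = 0.0135952
P(X ≤ 3) = 0.0152503

0.01525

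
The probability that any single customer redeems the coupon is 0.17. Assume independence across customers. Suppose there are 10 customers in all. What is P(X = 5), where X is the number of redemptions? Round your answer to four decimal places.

0.0141

X ~ Binomial(n=10, p=0.17).
P(X=5) = C(10,5) · p^5 · (1−p)^5
= 252 · 0.00014199 · 0.3939 = 0.014094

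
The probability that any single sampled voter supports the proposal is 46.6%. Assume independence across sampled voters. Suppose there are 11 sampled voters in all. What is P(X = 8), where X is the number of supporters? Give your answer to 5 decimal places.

0.05587

X ~ Binomial(n=11, p=0.466).
P(X=8) = C(11,8) · p^8 · (1−p)^3
= 165 · 0.0022238 · 0.15227 = 0.0558721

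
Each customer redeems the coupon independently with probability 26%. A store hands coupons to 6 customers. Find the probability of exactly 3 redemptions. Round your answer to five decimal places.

0.14244

X ~ Binomial(n=6, p=0.26).
P(X=3) = C(6,3) · p^3 · (1−p)^3
= 20 · 0.017576 · 0.40522 = 0.1424443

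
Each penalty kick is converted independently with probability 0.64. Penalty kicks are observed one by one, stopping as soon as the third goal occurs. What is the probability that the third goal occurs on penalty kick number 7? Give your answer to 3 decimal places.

0.066

Y = trial on which the third success occurs; negative binomial, r=3, p=0.64.
P(Y=7) = C(6,2) · p^3 · (1−p)^4
= 15 · 0.26214 · 0.016796 = 0.06605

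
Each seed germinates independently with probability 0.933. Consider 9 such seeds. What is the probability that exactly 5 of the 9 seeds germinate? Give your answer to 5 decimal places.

X ~ Binomial(n=9, p=0.933).
P(X=5) = C(9,5) · p^5 · (1−p)^4
= 126 · 0.70698 · 2.0151e-05 = 0.0017951

0.00180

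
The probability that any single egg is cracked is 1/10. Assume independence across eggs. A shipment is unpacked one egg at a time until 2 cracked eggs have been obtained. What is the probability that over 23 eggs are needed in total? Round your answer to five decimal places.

0.31513

Needing more than 23 eggs ⇔ fewer than 2 successes in the first 23. With X ~ Binomial(23, 0.10), P(Y > 23) = P(X ≤ 1).
  k=0: C(23,0)·0.10^0·0.90^23 = 0.0886294
  k=1: C(23,1)·0.10^1·0.90^22 = 0.2264973
P(X ≤ 1) = 0.3151267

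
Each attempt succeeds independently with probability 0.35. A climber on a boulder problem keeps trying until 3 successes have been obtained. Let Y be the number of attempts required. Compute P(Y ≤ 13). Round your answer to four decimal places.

0.8868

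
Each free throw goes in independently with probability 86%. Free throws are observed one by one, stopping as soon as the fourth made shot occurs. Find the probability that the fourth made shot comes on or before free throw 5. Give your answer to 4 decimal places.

Finishing within 5 free throws ⇔ at least 4 successes in the first 5. With X ~ Binomial(5, 0.86), P(Y ≤ 5) = 1 − P(X ≤ 3).
  k=0: C(5,0)·0.86^0·0.14^5 = 0.000054
  k=1: C(5,1)·0.86^1·0.14^4 = 0.001652
  k=2: C(5,2)·0.86^2·0.14^3 = 0.020295
  k=3: C(5,3)·0.86^3·0.14^2 = 0.124667
1 − 0.146667 = 0.853333

0.8533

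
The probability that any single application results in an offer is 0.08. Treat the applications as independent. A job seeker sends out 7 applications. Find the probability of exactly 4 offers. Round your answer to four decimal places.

X ~ Binomial(n=7, p=0.08).
P(X=4) = C(7,4) · p^4 · (1−p)^3
= 35 · 4.096e-05 · 0.77869 = 0.001116

0.0011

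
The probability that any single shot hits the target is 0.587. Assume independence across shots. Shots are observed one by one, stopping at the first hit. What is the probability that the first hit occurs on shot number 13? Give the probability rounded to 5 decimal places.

0.00001

Geometric (trials to first success), p = 0.587.
P(Y = 13) = (1−p)^12 · p = 2.4626e-05 · 0.587 = 0.0000145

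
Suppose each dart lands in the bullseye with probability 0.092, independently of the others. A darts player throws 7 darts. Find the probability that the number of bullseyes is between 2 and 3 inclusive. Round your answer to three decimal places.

0.128

X ~ Binomial(7, 0.092); P(2 ≤ X ≤ 3) = Σ C(7,k) p^k (1−p)^(7−k) over k:
  k=2: C(7,2)·0.092^2·0.908^5 = 0.10970
  k=3: C(7,3)·0.092^3·0.908^4 = 0.01853
Total = 0.12823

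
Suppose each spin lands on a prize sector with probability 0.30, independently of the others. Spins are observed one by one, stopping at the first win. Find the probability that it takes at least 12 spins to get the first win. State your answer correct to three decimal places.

Y = number of spins to the first success; geometric, p = 0.30.
P(Y > 11) = P(first 11 all fail) = (1−p)^11 = 0.01977

0.020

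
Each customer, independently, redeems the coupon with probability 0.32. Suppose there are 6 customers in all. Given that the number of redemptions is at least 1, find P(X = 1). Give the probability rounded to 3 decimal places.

X ~ Binomial(6, 0.32). Want P(X=1 | X≥1) = P(X=1) / P(X≥1).
P(X=1) = C(6,1)·0.32^1·0.68^5 = 0.27916
P(X≥1) = 1 − 0.09887 = 0.90113
Ratio = 0.27916 / 0.90113 = 0.30978

0.310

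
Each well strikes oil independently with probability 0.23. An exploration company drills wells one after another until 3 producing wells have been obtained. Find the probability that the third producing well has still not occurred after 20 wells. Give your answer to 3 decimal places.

Needing more than 20 wells ⇔ fewer than 3 successes in the first 20. With X ~ Binomial(20, 0.23), P(Y > 20) = P(X ≤ 2).
  k=0: C(20,0)·0.23^0·0.77^20 = 0.00537
  k=1: C(20,1)·0.23^1·0.77^19 = 0.03207
  k=2: C(20,2)·0.23^2·0.77^18 = 0.09100
P(X ≤ 2) = 0.12844

0.128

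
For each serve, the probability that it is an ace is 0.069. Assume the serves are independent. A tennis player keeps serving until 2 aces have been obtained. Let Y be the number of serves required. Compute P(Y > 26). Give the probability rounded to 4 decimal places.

0.4562

Needing more than 26 serves ⇔ fewer than 2 successes in the first 26. With X ~ Binomial(26, 0.069), P(Y > 26) = P(X ≤ 1).
  k=0: C(26,0)·0.069^0·0.931^26 = 0.155845
  k=1: C(26,1)·0.069^1·0.931^25 = 0.300306
P(X ≤ 1) = 0.456151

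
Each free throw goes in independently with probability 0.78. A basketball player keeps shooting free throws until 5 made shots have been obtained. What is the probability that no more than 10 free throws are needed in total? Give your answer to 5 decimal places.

0.98961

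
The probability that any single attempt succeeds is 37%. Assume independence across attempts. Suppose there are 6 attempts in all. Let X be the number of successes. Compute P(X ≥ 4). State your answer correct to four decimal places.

0.1404

X ~ Binomial(6, 0.37); P(X ≥ 4) = Σ C(6,k) p^k (1−p)^(6−k) over k:
  k=4: C(6,4)·0.37^4·0.63^2 = 0.111578
  k=5: C(6,5)·0.37^5·0.63^1 = 0.026212
  k=6: C(6,6)·0.37^6·0.63^0 = 0.002566
Total = 0.140356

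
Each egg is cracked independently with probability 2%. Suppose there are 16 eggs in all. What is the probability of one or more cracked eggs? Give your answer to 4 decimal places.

P(at least one) = 1 − P(none) = 1 − (1 − 0.02)^16
= 1 − 0.723798 = 0.276202

0.2762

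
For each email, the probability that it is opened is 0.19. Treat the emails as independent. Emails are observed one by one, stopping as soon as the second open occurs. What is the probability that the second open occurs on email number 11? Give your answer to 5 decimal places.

0.05418

Y = trial on which the second success occurs; negative binomial, r=2, p=0.19.
P(Y=11) = C(10,1) · p^2 · (1−p)^9
= 10 · 0.0361 · 0.15009 = 0.0541842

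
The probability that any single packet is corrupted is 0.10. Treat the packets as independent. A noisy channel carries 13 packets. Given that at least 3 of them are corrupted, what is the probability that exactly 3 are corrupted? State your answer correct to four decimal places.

X ~ Binomial(13, 0.10). Want P(X=3 | X≥3) = P(X=3) / P(X≥3).
P(X=3) = C(13,3)·0.10^3·0.90^10 = 0.099722
P(X≥3) = 1 − 0.254187 − 0.367158 − 0.244772 = 0.133883
Ratio = 0.099722 / 0.133883 = 0.744846

0.7448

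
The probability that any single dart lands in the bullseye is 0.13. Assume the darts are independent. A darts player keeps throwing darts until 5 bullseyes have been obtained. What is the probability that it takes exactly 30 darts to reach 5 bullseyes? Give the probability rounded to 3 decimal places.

0.027

Y = trial on which the fifth success occurs; negative binomial, r=5, p=0.13.
P(Y=30) = C(29,4) · p^5 · (1−p)^25
= 23751 · 3.7129e-05 · 0.03076 = 0.02713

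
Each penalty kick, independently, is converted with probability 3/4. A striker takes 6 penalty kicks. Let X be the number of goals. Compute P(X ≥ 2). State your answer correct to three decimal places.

X ~ Binomial(6, 0.75); P(X ≥ 2) = Σ C(6,k) p^k (1−p)^(6−k) over k:
  k=2: C(6,2)·0.75^2·0.25^4 = 0.03296
  k=3: C(6,3)·0.75^3·0.25^3 = 0.13184
  k=4: C(6,4)·0.75^4·0.25^2 = 0.29663
  k=5: C(6,5)·0.75^5·0.25^1 = 0.35596
  k=6: C(6,6)·0.75^6·0.25^0 = 0.17798
Total = 0.99536

0.995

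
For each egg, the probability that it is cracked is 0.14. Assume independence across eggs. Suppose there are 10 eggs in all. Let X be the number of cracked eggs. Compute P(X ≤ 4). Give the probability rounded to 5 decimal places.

0.99267

X ~ Binomial(10, 0.14); P(X ≤ 4) = Σ C(10,k) p^k (1−p)^(10−k) over k:
  k=0: C(10,0)·0.14^0·0.86^10 = 0.2213016
  k=1: C(10,1)·0.14^1·0.86^9 = 0.3602584
  k=2: C(10,2)·0.14^2·0.86^8 = 0.2639102
  k=3: C(10,3)·0.14^3·0.86^7 = 0.1145657
  k=4: C(10,4)·0.14^4·0.86^6 = 0.0326379
Total = 0.9926737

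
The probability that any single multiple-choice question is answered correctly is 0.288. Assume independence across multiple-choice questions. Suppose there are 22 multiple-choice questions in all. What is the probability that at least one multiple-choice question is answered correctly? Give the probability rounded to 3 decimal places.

P(at least one) = 1 − P(none) = 1 − (1 − 0.288)^22
= 1 − 0.00057 = 0.99943

0.999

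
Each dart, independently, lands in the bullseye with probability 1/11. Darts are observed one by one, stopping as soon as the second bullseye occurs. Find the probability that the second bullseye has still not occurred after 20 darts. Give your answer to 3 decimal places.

Needing more than 20 darts ⇔ fewer than 2 successes in the first 20. With X ~ Binomial(20, 0.090909), P(Y > 20) = P(X ≤ 1).
  k=0: C(20,0)·0.090909^0·0.909091^20 = 0.14864
  k=1: C(20,1)·0.090909^1·0.909091^19 = 0.29729
P(X ≤ 1) = 0.44593

0.446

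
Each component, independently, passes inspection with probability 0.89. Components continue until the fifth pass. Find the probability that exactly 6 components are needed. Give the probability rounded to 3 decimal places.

Y = trial on which the fifth success occurs; negative binomial, r=5, p=0.89.
P(Y=6) = C(5,4) · p^5 · (1−p)^1
= 5 · 0.55841 · 0.11 = 0.30712

0.307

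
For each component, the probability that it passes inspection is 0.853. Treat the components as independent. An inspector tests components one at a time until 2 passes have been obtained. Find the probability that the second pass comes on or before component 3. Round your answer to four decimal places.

0.9415

Finishing within 3 components ⇔ at least 2 successes in the first 3. With X ~ Binomial(3, 0.853), P(Y ≤ 3) = 1 − P(X ≤ 1).
  k=0: C(3,0)·0.853^0·0.147^3 = 0.003177
  k=1: C(3,1)·0.853^1·0.147^2 = 0.055297
1 − 0.058474 = 0.941526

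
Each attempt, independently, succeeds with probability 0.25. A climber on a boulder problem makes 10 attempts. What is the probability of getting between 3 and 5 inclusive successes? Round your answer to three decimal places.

X ~ Binomial(10, 0.25); P(3 ≤ X ≤ 5) = Σ C(10,k) p^k (1−p)^(10−k) over k:
  k=3: C(10,3)·0.25^3·0.75^7 = 0.25028
  k=4: C(10,4)·0.25^4·0.75^6 = 0.14600
  k=5: C(10,5)·0.25^5·0.75^5 = 0.05840
Total = 0.45468

0.455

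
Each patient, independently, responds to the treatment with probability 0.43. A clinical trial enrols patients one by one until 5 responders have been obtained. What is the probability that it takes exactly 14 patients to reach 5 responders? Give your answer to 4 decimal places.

0.0668

Y = trial on which the fifth success occurs; negative binomial, r=5, p=0.43.
P(Y=14) = C(13,4) · p^5 · (1−p)^9
= 715 · 0.014701 · 0.0063515 = 0.066761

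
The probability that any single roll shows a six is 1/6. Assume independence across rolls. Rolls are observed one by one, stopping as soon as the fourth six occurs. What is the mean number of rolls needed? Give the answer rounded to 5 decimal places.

24.00000

Y = total rolls until the fourth success; negative binomial with r=4, p=0.166667.
E[Y] = r / p = 4 / 0.166667 = 24.0000000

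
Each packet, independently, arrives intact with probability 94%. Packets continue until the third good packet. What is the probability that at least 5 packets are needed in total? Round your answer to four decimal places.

Needing more than 4 packets ⇔ fewer than 3 successes in the first 4. With X ~ Binomial(4, 0.94), P(Y > 4) = P(X ≤ 2).
  k=0: C(4,0)·0.94^0·0.06^4 = 0.000013
  k=1: C(4,1)·0.94^1·0.06^3 = 0.000812
  k=2: C(4,2)·0.94^2·0.06^2 = 0.019086
P(X ≤ 2) = 0.019911

0.0199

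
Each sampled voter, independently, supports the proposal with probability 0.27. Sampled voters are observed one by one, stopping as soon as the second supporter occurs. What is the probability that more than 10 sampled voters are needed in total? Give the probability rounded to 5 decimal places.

Needing more than 10 sampled voters ⇔ fewer than 2 successes in the first 10. With X ~ Binomial(10, 0.27), P(Y > 10) = P(X ≤ 1).
  k=0: C(10,0)·0.27^0·0.73^10 = 0.0429763
  k=1: C(10,1)·0.27^1·0.73^9 = 0.1589533
P(X ≤ 1) = 0.2019295

0.20193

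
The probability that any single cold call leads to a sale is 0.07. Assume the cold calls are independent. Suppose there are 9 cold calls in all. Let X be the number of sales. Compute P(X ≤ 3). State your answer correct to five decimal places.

X ~ Binomial(9, 0.07); P(X ≤ 3) = Σ C(9,k) p^k (1−p)^(9−k) over k:
  k=0: C(9,0)·0.07^0·0.93^9 = 0.5204111
  k=1: C(9,1)·0.07^1·0.93^8 = 0.3525365
  k=2: C(9,2)·0.07^2·0.93^7 = 0.1061400
  k=3: C(9,3)·0.07^3·0.93^6 = 0.0186411
Total = 0.9977287

0.99773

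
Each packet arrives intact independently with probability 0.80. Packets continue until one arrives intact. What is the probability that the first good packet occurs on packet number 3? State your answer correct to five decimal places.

0.03200

Geometric (trials to first success), p = 0.80.
P(Y = 3) = (1−p)^2 · p = 0.04 · 0.80 = 0.0320000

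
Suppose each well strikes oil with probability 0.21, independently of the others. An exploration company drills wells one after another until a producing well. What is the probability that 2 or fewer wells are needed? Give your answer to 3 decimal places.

Y = number of wells to the first success; geometric, p = 0.21.
P(Y ≤ 2) = 1 − (1−p)^2 = 1 − 0.62410 = 0.37590

0.376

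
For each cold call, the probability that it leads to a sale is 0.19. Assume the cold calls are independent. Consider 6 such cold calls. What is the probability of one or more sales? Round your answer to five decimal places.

P(at least one) = 1 − P(none) = 1 − (1 − 0.19)^6
= 1 − 0.2824295 = 0.7175705

0.71757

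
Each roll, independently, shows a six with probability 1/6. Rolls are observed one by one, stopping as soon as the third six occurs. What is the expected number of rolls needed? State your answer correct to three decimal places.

18.000

Y = total rolls until the third success; negative binomial with r=3, p=0.166667.
E[Y] = r / p = 3 / 0.166667 = 18.00000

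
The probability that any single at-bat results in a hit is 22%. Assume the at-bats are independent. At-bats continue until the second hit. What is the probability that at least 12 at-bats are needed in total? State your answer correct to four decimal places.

Needing more than 11 at-bats ⇔ fewer than 2 successes in the first 11. With X ~ Binomial(11, 0.22), P(Y > 11) = P(X ≤ 1).
  k=0: C(11,0)·0.22^0·0.78^11 = 0.065019
  k=1: C(11,1)·0.22^1·0.78^10 = 0.201726
P(X ≤ 1) = 0.266745

0.2667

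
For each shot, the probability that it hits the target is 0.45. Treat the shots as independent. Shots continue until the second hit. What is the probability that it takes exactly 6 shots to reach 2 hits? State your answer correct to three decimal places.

Y = trial on which the second success occurs; negative binomial, r=2, p=0.45.
P(Y=6) = C(5,1) · p^2 · (1−p)^4
= 5 · 0.2025 · 0.091506 = 0.09265

0.093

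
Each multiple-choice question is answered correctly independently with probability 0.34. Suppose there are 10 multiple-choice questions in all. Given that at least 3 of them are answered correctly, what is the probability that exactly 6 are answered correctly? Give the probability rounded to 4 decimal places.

X ~ Binomial(10, 0.34). Want P(X=6 | X≥3) = P(X=6) / P(X≥3).
P(X=6) = C(10,6)·0.34^6·0.66^4 = 0.061556
P(X≥3) = 1 − 0.015683 − 0.080793 − 0.187293 = 0.716230
Ratio = 0.061556 / 0.716230 = 0.085944

0.0859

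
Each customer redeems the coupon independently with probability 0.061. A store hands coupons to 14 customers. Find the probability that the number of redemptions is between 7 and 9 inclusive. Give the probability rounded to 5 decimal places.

0.00001

X ~ Binomial(14, 0.061); P(7 ≤ X ≤ 9) = Σ C(14,k) p^k (1−p)^(14−k) over k:
  k=7: C(14,7)·0.061^7·0.939^7 = 0.0000069
  k=8: C(14,8)·0.061^8·0.939^6 = 0.0000004
  k=9: C(14,9)·0.061^9·0.939^5 = 0.0000000
Total = 0.0000074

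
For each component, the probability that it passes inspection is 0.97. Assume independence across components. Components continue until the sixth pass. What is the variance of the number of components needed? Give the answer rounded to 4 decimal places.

Y = total components until the sixth success; negative binomial with r=6, p=0.97.
Var(Y) = r(1−p)/p² = 6·0.03 / 0.97² = 0.191306

0.1913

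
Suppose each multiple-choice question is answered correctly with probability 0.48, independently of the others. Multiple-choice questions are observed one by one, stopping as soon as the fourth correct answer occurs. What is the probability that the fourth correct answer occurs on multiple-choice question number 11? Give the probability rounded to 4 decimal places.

Y = trial on which the fourth success occurs; negative binomial, r=4, p=0.48.
P(Y=11) = C(10,3) · p^4 · (1−p)^7
= 120 · 0.053084 · 0.010281 = 0.065489

0.0655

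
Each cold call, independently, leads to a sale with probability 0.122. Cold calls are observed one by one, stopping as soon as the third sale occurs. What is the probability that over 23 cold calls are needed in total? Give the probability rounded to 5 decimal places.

0.45551

Needing more than 23 cold calls ⇔ fewer than 3 successes in the first 23. With X ~ Binomial(23, 0.122), P(Y > 23) = P(X ≤ 2).
  k=0: C(23,0)·0.122^0·0.878^23 = 0.0501619
  k=1: C(23,1)·0.122^1·0.878^22 = 0.1603124
  k=2: C(23,2)·0.122^2·0.878^21 = 0.2450332
P(X ≤ 2) = 0.4555075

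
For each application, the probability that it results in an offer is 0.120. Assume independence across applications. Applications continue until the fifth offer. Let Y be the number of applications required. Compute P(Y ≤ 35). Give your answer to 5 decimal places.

Finishing within 35 applications ⇔ at least 5 successes in the first 35. With X ~ Binomial(35, 0.12), P(Y ≤ 35) = 1 − P(X ≤ 4).
  k=0: C(35,0)·0.12^0·0.88^35 = 0.0113997
  k=1: C(35,1)·0.12^1·0.88^34 = 0.0544077
  k=2: C(35,2)·0.12^2·0.88^33 = 0.1261269
  k=3: C(35,3)·0.12^3·0.88^32 = 0.1891903
  k=4: C(35,4)·0.12^4·0.88^31 = 0.2063894
1 − 0.5875140 = 0.4124860

0.41249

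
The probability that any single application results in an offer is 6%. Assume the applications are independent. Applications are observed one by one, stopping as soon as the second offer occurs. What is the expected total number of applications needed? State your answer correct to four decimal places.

Y = total applications until the second success; negative binomial with r=2, p=0.06.
E[Y] = r / p = 2 / 0.06 = 33.333333

33.3333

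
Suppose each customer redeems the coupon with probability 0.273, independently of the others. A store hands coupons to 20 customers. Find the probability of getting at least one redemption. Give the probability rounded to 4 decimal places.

P(at least one) = 1 − P(none) = 1 − (1 − 0.273)^20
= 1 − 0.001701 = 0.998299

0.9983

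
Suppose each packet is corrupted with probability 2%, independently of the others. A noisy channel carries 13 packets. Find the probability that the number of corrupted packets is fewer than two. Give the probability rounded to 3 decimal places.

0.973

X ~ Binomial(13, 0.02); P(X ≤ 1) = Σ C(13,k) p^k (1−p)^(13−k) over k:
  k=0: C(13,0)·0.02^0·0.98^13 = 0.76902
  k=1: C(13,1)·0.02^1·0.98^12 = 0.20403
Total = 0.97305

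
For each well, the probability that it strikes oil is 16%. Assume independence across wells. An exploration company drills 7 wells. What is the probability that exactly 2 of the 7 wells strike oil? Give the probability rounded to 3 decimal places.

0.225

X ~ Binomial(n=7, p=0.16).
P(X=2) = C(7,2) · p^2 · (1−p)^5
= 21 · 0.0256 · 0.41821 = 0.22483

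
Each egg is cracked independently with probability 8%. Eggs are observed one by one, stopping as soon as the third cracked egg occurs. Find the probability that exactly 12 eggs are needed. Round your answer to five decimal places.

0.01330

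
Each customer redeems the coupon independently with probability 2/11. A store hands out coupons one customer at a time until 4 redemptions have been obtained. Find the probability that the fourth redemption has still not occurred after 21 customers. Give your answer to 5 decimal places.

Needing more than 21 customers ⇔ fewer than 4 successes in the first 21. With X ~ Binomial(21, 0.181818), P(Y > 21) = P(X ≤ 3).
  k=0: C(21,0)·0.181818^0·0.818182^21 = 0.0147859
  k=1: C(21,1)·0.181818^1·0.818182^20 = 0.0690006
  k=2: C(21,2)·0.181818^2·0.818182^19 = 0.1533347
  k=3: C(21,3)·0.181818^3·0.818182^18 = 0.2158045
P(X ≤ 3) = 0.4529257

0.45293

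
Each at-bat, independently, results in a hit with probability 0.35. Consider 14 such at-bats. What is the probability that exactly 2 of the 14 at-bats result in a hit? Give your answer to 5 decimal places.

X ~ Binomial(n=14, p=0.35).
P(X=2) = C(14,2) · p^2 · (1−p)^12
= 91 · 0.1225 · 0.005688 = 0.0634071

0.06341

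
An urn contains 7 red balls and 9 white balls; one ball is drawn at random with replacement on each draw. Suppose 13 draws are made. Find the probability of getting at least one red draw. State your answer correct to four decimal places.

P(at least one) = 1 − P(none) = 1 − (1 − 0.4375)^13
= 1 − 0.000564 = 0.999436

0.9994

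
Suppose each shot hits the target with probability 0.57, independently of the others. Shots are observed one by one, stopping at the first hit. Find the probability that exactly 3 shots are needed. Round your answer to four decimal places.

0.1054

Geometric (trials to first success), p = 0.57.
P(Y = 3) = (1−p)^2 · p = 0.1849 · 0.57 = 0.105393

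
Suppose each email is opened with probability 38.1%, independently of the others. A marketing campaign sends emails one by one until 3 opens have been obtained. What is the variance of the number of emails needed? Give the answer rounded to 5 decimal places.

Y = total emails until the third success; negative binomial with r=3, p=0.381.
Var(Y) = r(1−p)/p² = 3·0.619 / 0.381² = 12.7926923

12.79269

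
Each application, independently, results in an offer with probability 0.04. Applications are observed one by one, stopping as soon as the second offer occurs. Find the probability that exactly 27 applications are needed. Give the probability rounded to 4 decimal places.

0.0150

Y = trial on which the second success occurs; negative binomial, r=2, p=0.04.
P(Y=27) = C(26,1) · p^2 · (1−p)^25
= 26 · 0.0016 · 0.3604 = 0.014993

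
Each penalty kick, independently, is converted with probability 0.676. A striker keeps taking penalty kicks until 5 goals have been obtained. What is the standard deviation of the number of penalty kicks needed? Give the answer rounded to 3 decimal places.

1.883

Y = total penalty kicks until the fifth success; negative binomial with r=5, p=0.676.
SD(Y) = √[r(1−p)/p²] = √(3.54504) = 1.88283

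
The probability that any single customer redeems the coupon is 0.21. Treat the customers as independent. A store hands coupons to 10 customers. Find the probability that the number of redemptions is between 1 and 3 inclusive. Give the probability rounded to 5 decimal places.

0.76618

X ~ Binomial(10, 0.21); P(1 ≤ X ≤ 3) = Σ C(10,k) p^k (1−p)^(10−k) over k:
  k=1: C(10,1)·0.21^1·0.79^9 = 0.2516884
  k=2: C(10,2)·0.21^2·0.79^8 = 0.3010702
  k=3: C(10,3)·0.21^3·0.79^7 = 0.2134169
Total = 0.7661755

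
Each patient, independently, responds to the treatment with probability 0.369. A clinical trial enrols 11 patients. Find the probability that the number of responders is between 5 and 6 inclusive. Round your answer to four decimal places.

X ~ Binomial(11, 0.369); P(5 ≤ X ≤ 6) = Σ C(11,k) p^k (1−p)^(11−k) over k:
  k=5: C(11,5)·0.369^5·0.631^6 = 0.199503
  k=6: C(11,6)·0.369^6·0.631^5 = 0.116667
Total = 0.316170

0.3162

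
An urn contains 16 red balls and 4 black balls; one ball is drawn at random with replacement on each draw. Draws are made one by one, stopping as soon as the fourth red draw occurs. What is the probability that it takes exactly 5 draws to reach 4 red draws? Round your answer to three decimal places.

0.328

Y = trial on which the fourth success occurs; negative binomial, r=4, p=0.80.
P(Y=5) = C(4,3) · p^4 · (1−p)^1
= 4 · 0.4096 · 0.2 = 0.32768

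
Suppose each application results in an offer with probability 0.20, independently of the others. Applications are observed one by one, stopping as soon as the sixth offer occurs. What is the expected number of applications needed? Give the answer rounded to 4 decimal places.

30.0000

Y = total applications until the sixth success; negative binomial with r=6, p=0.20.
E[Y] = r / p = 6 / 0.20 = 30.000000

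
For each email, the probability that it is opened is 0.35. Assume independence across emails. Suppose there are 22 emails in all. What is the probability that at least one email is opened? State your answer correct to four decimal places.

P(at least one) = 1 − P(none) = 1 − (1 − 0.35)^22
= 1 − 0.000077 = 0.999923

0.9999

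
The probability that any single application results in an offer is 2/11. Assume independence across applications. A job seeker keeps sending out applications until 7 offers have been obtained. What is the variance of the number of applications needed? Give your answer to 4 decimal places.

173.2500

Y = total applications until the seventh success; negative binomial with r=7, p=0.181818.
Var(Y) = r(1−p)/p² = 7·0.818182 / 0.181818² = 173.250000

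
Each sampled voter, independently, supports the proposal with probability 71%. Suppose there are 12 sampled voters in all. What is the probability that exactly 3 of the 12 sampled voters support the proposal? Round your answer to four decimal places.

0.0011

X ~ Binomial(n=12, p=0.71).
P(X=3) = C(12,3) · p^3 · (1−p)^9
= 220 · 0.35791 · 1.4507e-05 = 0.001142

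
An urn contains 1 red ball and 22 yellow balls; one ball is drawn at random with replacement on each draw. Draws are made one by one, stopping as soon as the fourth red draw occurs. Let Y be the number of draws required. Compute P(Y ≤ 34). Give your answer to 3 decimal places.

0.059

Finishing within 34 draws ⇔ at least 4 successes in the first 34. With X ~ Binomial(34, 0.043478), P(Y ≤ 34) = 1 − P(X ≤ 3).
  k=0: C(34,0)·0.043478^0·0.956522^34 = 0.22061
  k=1: C(34,1)·0.043478^1·0.956522^33 = 0.34094
  k=2: C(34,2)·0.043478^2·0.956522^32 = 0.25571
  k=3: C(34,3)·0.043478^3·0.956522^31 = 0.12398
1 − 0.94124 = 0.05876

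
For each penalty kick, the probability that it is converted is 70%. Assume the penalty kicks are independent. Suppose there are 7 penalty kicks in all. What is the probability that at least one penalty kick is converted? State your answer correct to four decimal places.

0.9998

P(at least one) = 1 − P(none) = 1 − (1 − 0.70)^7
= 1 − 0.000219 = 0.999781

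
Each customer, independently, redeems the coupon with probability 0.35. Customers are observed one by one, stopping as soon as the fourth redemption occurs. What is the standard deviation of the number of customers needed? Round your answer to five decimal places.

Y = total customers until the fourth success; negative binomial with r=4, p=0.35.
SD(Y) = √[r(1−p)/p²] = √(21.2244898) = 4.6070044

4.60700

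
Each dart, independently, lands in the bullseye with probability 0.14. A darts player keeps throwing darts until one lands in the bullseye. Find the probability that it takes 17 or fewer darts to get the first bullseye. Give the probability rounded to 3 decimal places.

0.923

Y = number of darts to the first success; geometric, p = 0.14.
P(Y ≤ 17) = 1 − (1−p)^17 = 1 − 0.07700 = 0.92300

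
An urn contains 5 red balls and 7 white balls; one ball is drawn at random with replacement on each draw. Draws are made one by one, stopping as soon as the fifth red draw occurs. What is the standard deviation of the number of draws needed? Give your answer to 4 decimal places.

Y = total draws until the fifth success; negative binomial with r=5, p=0.416667.
SD(Y) = √[r(1−p)/p²] = √(16.800000) = 4.098780

4.0988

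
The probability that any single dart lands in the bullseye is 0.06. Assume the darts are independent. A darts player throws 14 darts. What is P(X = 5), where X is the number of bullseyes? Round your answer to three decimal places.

0.001

X ~ Binomial(n=14, p=0.06).
P(X=5) = C(14,5) · p^5 · (1−p)^9
= 2002 · 7.776e-07 · 0.57299 = 0.00089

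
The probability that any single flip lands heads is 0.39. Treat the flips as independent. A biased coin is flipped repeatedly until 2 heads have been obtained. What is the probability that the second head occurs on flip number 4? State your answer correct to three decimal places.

0.170

Y = trial on which the second success occurs; negative binomial, r=2, p=0.39.
P(Y=4) = C(3,1) · p^2 · (1−p)^2
= 3 · 0.1521 · 0.3721 = 0.16979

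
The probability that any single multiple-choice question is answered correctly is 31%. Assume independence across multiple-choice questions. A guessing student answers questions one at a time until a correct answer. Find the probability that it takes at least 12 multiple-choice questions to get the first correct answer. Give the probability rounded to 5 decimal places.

0.01688

Y = number of multiple-choice questions to the first success; geometric, p = 0.31.
P(Y > 11) = P(first 11 all fail) = (1−p)^11 = 0.0168787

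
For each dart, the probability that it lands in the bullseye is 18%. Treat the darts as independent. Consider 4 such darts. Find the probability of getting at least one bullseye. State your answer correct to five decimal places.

P(at least one) = 1 − P(none) = 1 − (1 − 0.18)^4
= 1 − 0.4521218 = 0.5478782

0.54788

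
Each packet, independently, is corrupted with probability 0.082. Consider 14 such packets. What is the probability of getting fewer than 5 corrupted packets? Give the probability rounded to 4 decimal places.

0.9961

X ~ Binomial(14, 0.082); P(X ≤ 4) = Σ C(14,k) p^k (1−p)^(14−k) over k:
  k=0: C(14,0)·0.082^0·0.918^14 = 0.301854
  k=1: C(14,1)·0.082^1·0.918^13 = 0.377482
  k=2: C(14,2)·0.082^2·0.918^12 = 0.219170
  k=3: C(14,3)·0.082^3·0.918^11 = 0.078309
  k=4: C(14,4)·0.082^4·0.918^10 = 0.019236
Total = 0.996052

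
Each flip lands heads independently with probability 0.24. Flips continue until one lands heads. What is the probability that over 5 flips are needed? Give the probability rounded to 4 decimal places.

0.2536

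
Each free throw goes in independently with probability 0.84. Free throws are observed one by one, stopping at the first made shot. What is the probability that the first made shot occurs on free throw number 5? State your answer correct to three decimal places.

0.001

Geometric (trials to first success), p = 0.84.
P(Y = 5) = (1−p)^4 · p = 0.00065536 · 0.84 = 0.00055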